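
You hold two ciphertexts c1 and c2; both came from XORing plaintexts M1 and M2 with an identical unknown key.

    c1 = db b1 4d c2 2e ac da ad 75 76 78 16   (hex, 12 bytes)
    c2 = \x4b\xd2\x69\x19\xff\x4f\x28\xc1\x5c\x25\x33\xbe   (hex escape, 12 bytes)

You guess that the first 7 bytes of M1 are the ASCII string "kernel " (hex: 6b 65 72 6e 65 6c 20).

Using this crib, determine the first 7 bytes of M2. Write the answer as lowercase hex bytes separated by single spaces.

fb 06 56 b5 b4 8f d2

First, c1 ⊕ c2 = (M1 ⊕ K) ⊕ (M2 ⊕ K) = M1 ⊕ M2, so the key drops out. Then M2 = (M1 ⊕ M2) ⊕ M1 over the first 7 bytes.
byte 0: (db XOR 4b) XOR 6b = 90 XOR 6b = fb
byte 1: (b1 XOR d2) XOR 65 = 63 XOR 65 = 06
byte 2: (4d XOR 69) XOR 72 = 24 XOR 72 = 56
byte 3: (c2 XOR 19) XOR 6e = db XOR 6e = b5
byte 4: (2e XOR ff) XOR 65 = d1 XOR 65 = b4
byte 5: (ac XOR 4f) XOR 6c = e3 XOR 6c = 8f
byte 6: (da XOR 28) XOR 20 = f2 XOR 20 = d2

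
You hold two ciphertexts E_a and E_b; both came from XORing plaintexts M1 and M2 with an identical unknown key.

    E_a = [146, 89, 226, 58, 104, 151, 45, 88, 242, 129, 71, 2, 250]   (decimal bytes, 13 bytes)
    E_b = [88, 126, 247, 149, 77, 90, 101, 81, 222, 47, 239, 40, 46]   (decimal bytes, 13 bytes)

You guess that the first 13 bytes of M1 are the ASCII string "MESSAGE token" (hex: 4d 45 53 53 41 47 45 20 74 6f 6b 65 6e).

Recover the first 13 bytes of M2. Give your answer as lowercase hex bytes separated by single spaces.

87 62 46 fc 64 8a 0d 29 58 c1 c3 4f ba

First, E_a ⊕ E_b = (M1 ⊕ K) ⊕ (M2 ⊕ K) = M1 ⊕ M2, so the key drops out. Then M2 = (M1 ⊕ M2) ⊕ M1 over the first 13 bytes.
byte 0: (92 xor 58) xor 4d = ca xor 4d = 87
byte 1: (59 xor 7e) xor 45 = 27 xor 45 = 62
byte 2: (e2 xor f7) xor 53 = 15 xor 53 = 46
byte 3: (3a xor 95) xor 53 = af xor 53 = fc
byte 4: (68 xor 4d) xor 41 = 25 xor 41 = 64
byte 5: (97 xor 5a) xor 47 = cd xor 47 = 8a
byte 6: (2d xor 65) xor 45 = 48 xor 45 = 0d
byte 7: (58 xor 51) xor 20 = 09 xor 20 = 29
byte 8: (f2 xor de) xor 74 = 2c xor 74 = 58
byte 9: (81 xor 2f) xor 6f = ae xor 6f = c1
byte 10: (47 xor ef) xor 6b = a8 xor 6b = c3
byte 11: (02 xor 28) xor 65 = 2a xor 65 = 4f
byte 12: (fa xor 2e) xor 6e = d4 xor 6e = ba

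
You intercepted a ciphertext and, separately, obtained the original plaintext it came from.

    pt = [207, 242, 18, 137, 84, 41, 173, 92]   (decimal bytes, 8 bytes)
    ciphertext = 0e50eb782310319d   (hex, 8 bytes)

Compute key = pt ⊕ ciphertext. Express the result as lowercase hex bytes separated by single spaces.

Since ciphertext = pt ⊕ key, XORing both sides with pt gives key = pt ⊕ ciphertext.
207 XOR  14 = 193
242 XOR  80 = 162
 18 XOR 235 = 249
137 XOR 120 = 241
 84 XOR  35 = 119
 41 XOR  16 =  57
173 XOR  49 = 156
 92 XOR 157 = 193

c1 a2 f9 f1 77 39 9c c1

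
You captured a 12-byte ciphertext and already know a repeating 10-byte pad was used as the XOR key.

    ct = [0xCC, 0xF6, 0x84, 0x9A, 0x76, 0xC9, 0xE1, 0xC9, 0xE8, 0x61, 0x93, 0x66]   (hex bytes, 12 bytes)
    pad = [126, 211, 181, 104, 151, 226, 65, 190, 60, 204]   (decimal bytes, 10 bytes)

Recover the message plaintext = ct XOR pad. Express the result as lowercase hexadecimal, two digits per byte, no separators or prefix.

b22531f2e12ba077d4adedb5

The 10-byte key repeats, so the effective keystream is 7e d3 b5 68 97 e2 41 be 3c cc 7e d3.
byte 0: cc XOR 7e = b2
byte 1: f6 XOR d3 = 25
byte 2: 84 XOR b5 = 31
byte 3: 9a XOR 68 = f2
byte 4: 76 XOR 97 = e1
byte 5: c9 XOR e2 = 2b
byte 6: e1 XOR 41 = a0
byte 7: c9 XOR be = 77
byte 8: e8 XOR 3c = d4
byte 9: 61 XOR cc = ad
byte 10: 93 XOR 7e = ed
byte 11: 66 XOR d3 = b5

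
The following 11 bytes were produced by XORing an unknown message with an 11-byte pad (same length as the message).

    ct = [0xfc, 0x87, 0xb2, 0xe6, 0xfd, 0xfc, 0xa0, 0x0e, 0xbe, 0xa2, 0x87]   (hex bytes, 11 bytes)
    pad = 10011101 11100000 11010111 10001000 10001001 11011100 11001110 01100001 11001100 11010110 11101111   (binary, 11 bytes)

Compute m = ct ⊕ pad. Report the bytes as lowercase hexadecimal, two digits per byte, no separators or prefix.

252 XOR 157 =  97
135 XOR 224 = 103
178 XOR 215 = 101
230 XOR 136 = 110
253 XOR 137 = 116
252 XOR 220 =  32
160 XOR 206 = 110
 14 XOR  97 = 111
190 XOR 204 = 114
162 XOR 214 = 116
135 XOR 239 = 104

6167656e74206e6f727468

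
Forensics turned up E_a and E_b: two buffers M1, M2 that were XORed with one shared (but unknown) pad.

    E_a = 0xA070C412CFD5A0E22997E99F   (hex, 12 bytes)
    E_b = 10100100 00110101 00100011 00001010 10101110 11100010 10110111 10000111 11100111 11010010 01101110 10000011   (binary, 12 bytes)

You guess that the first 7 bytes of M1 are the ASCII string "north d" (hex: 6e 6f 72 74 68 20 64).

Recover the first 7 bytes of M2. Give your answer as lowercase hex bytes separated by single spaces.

6a 2a 95 6c 09 17 73

First, E_a ⊕ E_b = (M1 ⊕ K) ⊕ (M2 ⊕ K) = M1 ⊕ M2, so the key drops out. Then M2 = (M1 ⊕ M2) ⊕ M1 over the first 7 bytes.
byte 0: (a0 ^ a4) ^ 6e = 04 ^ 6e = 6a
byte 1: (70 ^ 35) ^ 6f = 45 ^ 6f = 2a
byte 2: (c4 ^ 23) ^ 72 = e7 ^ 72 = 95
byte 3: (12 ^ 0a) ^ 74 = 18 ^ 74 = 6c
byte 4: (cf ^ ae) ^ 68 = 61 ^ 68 = 09
byte 5: (d5 ^ e2) ^ 20 = 37 ^ 20 = 17
byte 6: (a0 ^ b7) ^ 64 = 17 ^ 64 = 73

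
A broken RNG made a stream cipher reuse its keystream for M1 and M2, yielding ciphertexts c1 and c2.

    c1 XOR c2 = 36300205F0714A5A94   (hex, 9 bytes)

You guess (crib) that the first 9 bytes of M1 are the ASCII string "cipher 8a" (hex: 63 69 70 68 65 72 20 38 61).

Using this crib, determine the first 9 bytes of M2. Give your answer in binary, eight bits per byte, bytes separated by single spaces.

01010101 01011001 01110010 01101101 10010101 00000011 01101010 01100010 11110101

Since c1 ⊕ c2 = M1 ⊕ M2, XORing with the guessed M1 bytes yields the corresponding M2 bytes: M2 = (c1 ⊕ c2) ⊕ M1.
36 ⊕ 63 = 55
30 ⊕ 69 = 59
02 ⊕ 70 = 72
05 ⊕ 68 = 6d
f0 ⊕ 65 = 95
71 ⊕ 72 = 03
4a ⊕ 20 = 6a
5a ⊕ 38 = 62
94 ⊕ 61 = f5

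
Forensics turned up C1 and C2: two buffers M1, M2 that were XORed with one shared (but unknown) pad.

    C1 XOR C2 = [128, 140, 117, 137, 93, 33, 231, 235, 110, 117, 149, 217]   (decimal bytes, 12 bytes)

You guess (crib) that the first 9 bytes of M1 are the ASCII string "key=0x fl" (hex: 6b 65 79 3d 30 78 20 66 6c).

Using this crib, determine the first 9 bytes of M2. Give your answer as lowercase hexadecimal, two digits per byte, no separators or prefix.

ebe90cb46d59c78d02

Since C1 ⊕ C2 = M1 ⊕ M2, XORing with the guessed M1 bytes yields the corresponding M2 bytes: M2 = (C1 ⊕ C2) ⊕ M1.
byte 0: 80 XOR 6b = eb
byte 1: 8c XOR 65 = e9
byte 2: 75 XOR 79 = 0c
byte 3: 89 XOR 3d = b4
byte 4: 5d XOR 30 = 6d
byte 5: 21 XOR 78 = 59
byte 6: e7 XOR 20 = c7
byte 7: eb XOR 66 = 8d
byte 8: 6e XOR 6c = 02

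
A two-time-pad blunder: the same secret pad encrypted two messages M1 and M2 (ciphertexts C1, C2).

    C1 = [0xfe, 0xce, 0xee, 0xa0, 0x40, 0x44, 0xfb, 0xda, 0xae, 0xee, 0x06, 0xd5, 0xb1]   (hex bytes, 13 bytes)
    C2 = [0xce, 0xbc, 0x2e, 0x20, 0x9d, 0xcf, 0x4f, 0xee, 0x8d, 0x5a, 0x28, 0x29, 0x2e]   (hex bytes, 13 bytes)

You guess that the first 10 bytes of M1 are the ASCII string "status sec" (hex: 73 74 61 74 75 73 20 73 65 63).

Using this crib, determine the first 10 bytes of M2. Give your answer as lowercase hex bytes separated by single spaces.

First, C1 ⊕ C2 = (M1 ⊕ K) ⊕ (M2 ⊕ K) = M1 ⊕ M2, so the key drops out. Then M2 = (M1 ⊕ M2) ⊕ M1 over the first 10 bytes.
byte 0: (fe xor ce) xor 73 = 30 xor 73 = 43
byte 1: (ce xor bc) xor 74 = 72 xor 74 = 06
byte 2: (ee xor 2e) xor 61 = c0 xor 61 = a1
byte 3: (a0 xor 20) xor 74 = 80 xor 74 = f4
byte 4: (40 xor 9d) xor 75 = dd xor 75 = a8
byte 5: (44 xor cf) xor 73 = 8b xor 73 = f8
byte 6: (fb xor 4f) xor 20 = b4 xor 20 = 94
byte 7: (da xor ee) xor 73 = 34 xor 73 = 47
byte 8: (ae xor 8d) xor 65 = 23 xor 65 = 46
byte 9: (ee xor 5a) xor 63 = b4 xor 63 = d7

43 06 a1 f4 a8 f8 94 47 46 d7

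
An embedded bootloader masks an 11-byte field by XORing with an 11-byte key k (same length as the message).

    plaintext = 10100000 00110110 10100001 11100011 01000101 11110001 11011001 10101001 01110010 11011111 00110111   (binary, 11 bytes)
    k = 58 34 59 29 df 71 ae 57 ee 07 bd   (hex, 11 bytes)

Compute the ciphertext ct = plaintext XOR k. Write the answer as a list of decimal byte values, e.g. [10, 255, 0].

[248, 2, 248, 202, 154, 128, 119, 254, 156, 216, 138]

byte 0: 160 XOR  88 = 248
byte 1:  54 XOR  52 =   2
byte 2: 161 XOR  89 = 248
byte 3: 227 XOR  41 = 202
byte 4:  69 XOR 223 = 154
byte 5: 241 XOR 113 = 128
byte 6: 217 XOR 174 = 119
byte 7: 169 XOR  87 = 254
byte 8: 114 XOR 238 = 156
byte 9: 223 XOR   7 = 216
byte 10:  55 XOR 189 = 138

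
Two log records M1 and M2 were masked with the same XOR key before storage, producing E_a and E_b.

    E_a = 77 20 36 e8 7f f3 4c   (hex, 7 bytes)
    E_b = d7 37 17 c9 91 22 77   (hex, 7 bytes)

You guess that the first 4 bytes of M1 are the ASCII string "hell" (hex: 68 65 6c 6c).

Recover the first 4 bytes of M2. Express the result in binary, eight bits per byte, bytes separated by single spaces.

First, E_a ⊕ E_b = (M1 ⊕ K) ⊕ (M2 ⊕ K) = M1 ⊕ M2, so the key drops out. Then M2 = (M1 ⊕ M2) ⊕ M1 over the first 4 bytes.
byte 0: (77 xor d7) xor 68 = a0 xor 68 = c8
byte 1: (20 xor 37) xor 65 = 17 xor 65 = 72
byte 2: (36 xor 17) xor 6c = 21 xor 6c = 4d
byte 3: (e8 xor c9) xor 6c = 21 xor 6c = 4d

11001000 01110010 01001101 01001101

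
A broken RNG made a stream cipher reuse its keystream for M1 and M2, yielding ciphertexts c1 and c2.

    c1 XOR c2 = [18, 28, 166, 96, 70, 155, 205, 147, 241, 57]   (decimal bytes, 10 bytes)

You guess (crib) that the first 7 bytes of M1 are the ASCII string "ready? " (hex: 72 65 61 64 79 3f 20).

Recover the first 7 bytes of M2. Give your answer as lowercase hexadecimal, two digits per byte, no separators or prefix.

Since c1 ⊕ c2 = M1 ⊕ M2, XORing with the guessed M1 bytes yields the corresponding M2 bytes: M2 = (c1 ⊕ c2) ⊕ M1.
 18 ^ 114 =  96
 28 ^ 101 = 121
166 ^  97 = 199
 96 ^ 100 =   4
 70 ^ 121 =  63
155 ^  63 = 164
205 ^  32 = 237

6079c7043fa4ed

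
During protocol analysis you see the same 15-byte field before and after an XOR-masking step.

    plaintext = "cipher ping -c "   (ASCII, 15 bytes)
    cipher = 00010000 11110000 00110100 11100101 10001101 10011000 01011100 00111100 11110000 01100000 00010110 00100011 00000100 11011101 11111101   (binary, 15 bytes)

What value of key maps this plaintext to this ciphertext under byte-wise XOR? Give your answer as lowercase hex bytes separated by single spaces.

Since cipher = plaintext ⊕ key, XORing both sides with plaintext gives key = plaintext ⊕ cipher.
63 ^ 10 = 73
69 ^ f0 = 99
70 ^ 34 = 44
68 ^ e5 = 8d
65 ^ 8d = e8
72 ^ 98 = ea
20 ^ 5c = 7c
70 ^ 3c = 4c
69 ^ f0 = 99
6e ^ 60 = 0e
67 ^ 16 = 71
20 ^ 23 = 03
2d ^ 04 = 29
63 ^ dd = be
20 ^ fd = dd

73 99 44 8d e8 ea 7c 4c 99 0e 71 03 29 be dd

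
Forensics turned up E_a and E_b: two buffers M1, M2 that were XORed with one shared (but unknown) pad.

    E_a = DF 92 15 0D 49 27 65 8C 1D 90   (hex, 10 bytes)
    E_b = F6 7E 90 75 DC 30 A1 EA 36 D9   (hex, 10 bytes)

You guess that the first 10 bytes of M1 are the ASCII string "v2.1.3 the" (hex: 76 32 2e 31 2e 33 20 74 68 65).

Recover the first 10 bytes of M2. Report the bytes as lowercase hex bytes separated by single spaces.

First, E_a ⊕ E_b = (M1 ⊕ K) ⊕ (M2 ⊕ K) = M1 ⊕ M2, so the key drops out. Then M2 = (M1 ⊕ M2) ⊕ M1 over the first 10 bytes.
byte 0: (df xor f6) xor 76 = 29 xor 76 = 5f
byte 1: (92 xor 7e) xor 32 = ec xor 32 = de
byte 2: (15 xor 90) xor 2e = 85 xor 2e = ab
byte 3: (0d xor 75) xor 31 = 78 xor 31 = 49
byte 4: (49 xor dc) xor 2e = 95 xor 2e = bb
byte 5: (27 xor 30) xor 33 = 17 xor 33 = 24
byte 6: (65 xor a1) xor 20 = c4 xor 20 = e4
byte 7: (8c xor ea) xor 74 = 66 xor 74 = 12
byte 8: (1d xor 36) xor 68 = 2b xor 68 = 43
byte 9: (90 xor d9) xor 65 = 49 xor 65 = 2c

5f de ab 49 bb 24 e4 12 43 2c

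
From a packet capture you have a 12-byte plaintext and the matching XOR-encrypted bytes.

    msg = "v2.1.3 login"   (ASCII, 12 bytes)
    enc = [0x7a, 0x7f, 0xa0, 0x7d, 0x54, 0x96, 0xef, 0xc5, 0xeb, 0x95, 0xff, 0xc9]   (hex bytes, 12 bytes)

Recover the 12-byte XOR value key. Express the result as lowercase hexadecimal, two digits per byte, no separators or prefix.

0c4d8e4c7aa5cfa984f296a7

Since enc = msg ⊕ key, XORing both sides with msg gives key = msg ⊕ enc.
76 ⊕ 7a = 0c
32 ⊕ 7f = 4d
2e ⊕ a0 = 8e
31 ⊕ 7d = 4c
2e ⊕ 54 = 7a
33 ⊕ 96 = a5
20 ⊕ ef = cf
6c ⊕ c5 = a9
6f ⊕ eb = 84
67 ⊕ 95 = f2
69 ⊕ ff = 96
6e ⊕ c9 = a7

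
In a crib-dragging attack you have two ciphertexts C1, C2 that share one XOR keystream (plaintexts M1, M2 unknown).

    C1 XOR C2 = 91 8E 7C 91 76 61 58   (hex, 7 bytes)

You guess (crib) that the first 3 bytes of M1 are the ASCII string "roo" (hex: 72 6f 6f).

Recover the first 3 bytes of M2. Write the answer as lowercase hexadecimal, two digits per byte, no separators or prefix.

Since C1 ⊕ C2 = M1 ⊕ M2, XORing with the guessed M1 bytes yields the corresponding M2 bytes: M2 = (C1 ⊕ C2) ⊕ M1.
91 ^ 72 = e3
8e ^ 6f = e1
7c ^ 6f = 13

e3e113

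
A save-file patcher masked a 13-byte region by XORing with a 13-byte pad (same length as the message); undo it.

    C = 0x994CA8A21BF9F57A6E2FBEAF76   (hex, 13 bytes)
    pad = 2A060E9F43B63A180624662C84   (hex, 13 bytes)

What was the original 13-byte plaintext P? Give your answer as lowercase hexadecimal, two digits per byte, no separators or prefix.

XOR is its own inverse, so applying the key byte-wise gives the result directly.
99 ⊕ 2a = b3
4c ⊕ 06 = 4a
a8 ⊕ 0e = a6
a2 ⊕ 9f = 3d
1b ⊕ 43 = 58
f9 ⊕ b6 = 4f
f5 ⊕ 3a = cf
7a ⊕ 18 = 62
6e ⊕ 06 = 68
2f ⊕ 24 = 0b
be ⊕ 66 = d8
af ⊕ 2c = 83
76 ⊕ 84 = f2

b34aa63d584fcf62680bd883f2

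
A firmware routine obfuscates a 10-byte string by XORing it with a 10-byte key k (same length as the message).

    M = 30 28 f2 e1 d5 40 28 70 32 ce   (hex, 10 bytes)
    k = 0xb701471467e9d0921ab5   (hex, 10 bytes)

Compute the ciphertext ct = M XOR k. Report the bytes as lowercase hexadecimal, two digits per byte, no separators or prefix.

8729b5f5b2a9f8e2287b

XOR is its own inverse, so applying the key byte-wise gives the result directly.
30 xor b7 = 87
28 xor 01 = 29
f2 xor 47 = b5
e1 xor 14 = f5
d5 xor 67 = b2
40 xor e9 = a9
28 xor d0 = f8
70 xor 92 = e2
32 xor 1a = 28
ce xor b5 = 7b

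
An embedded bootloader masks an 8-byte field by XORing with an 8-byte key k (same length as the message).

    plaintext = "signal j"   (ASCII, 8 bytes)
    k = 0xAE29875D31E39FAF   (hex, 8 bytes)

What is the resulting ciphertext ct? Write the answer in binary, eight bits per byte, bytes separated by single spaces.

11011101 01000000 11100000 00110011 01010000 10001111 10111111 11000101

73 ⊕ ae = dd
69 ⊕ 29 = 40
67 ⊕ 87 = e0
6e ⊕ 5d = 33
61 ⊕ 31 = 50
6c ⊕ e3 = 8f
20 ⊕ 9f = bf
6a ⊕ af = c5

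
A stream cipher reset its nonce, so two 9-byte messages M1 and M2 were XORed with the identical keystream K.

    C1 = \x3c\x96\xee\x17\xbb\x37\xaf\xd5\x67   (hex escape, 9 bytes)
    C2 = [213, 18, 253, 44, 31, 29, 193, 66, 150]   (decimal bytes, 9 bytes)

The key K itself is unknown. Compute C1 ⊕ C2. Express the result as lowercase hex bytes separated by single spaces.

C1 ⊕ C2 = (M1 ⊕ K) ⊕ (M2 ⊕ K) = M1 ⊕ M2 — the shared key cancels under XOR.
3c ⊕ d5 = e9
96 ⊕ 12 = 84
ee ⊕ fd = 13
17 ⊕ 2c = 3b
bb ⊕ 1f = a4
37 ⊕ 1d = 2a
af ⊕ c1 = 6e
d5 ⊕ 42 = 97
67 ⊕ 96 = f1

e9 84 13 3b a4 2a 6e 97 f1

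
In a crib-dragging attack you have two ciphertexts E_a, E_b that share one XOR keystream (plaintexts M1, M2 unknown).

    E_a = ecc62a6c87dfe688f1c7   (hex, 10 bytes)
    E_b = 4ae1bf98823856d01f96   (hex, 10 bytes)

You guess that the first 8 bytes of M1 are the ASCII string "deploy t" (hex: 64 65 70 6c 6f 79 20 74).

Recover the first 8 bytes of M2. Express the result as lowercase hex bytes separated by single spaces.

First, E_a ⊕ E_b = (M1 ⊕ K) ⊕ (M2 ⊕ K) = M1 ⊕ M2, so the key drops out. Then M2 = (M1 ⊕ M2) ⊕ M1 over the first 8 bytes.
byte 0: (ec XOR 4a) XOR 64 = a6 XOR 64 = c2
byte 1: (c6 XOR e1) XOR 65 = 27 XOR 65 = 42
byte 2: (2a XOR bf) XOR 70 = 95 XOR 70 = e5
byte 3: (6c XOR 98) XOR 6c = f4 XOR 6c = 98
byte 4: (87 XOR 82) XOR 6f = 05 XOR 6f = 6a
byte 5: (df XOR 38) XOR 79 = e7 XOR 79 = 9e
byte 6: (e6 XOR 56) XOR 20 = b0 XOR 20 = 90
byte 7: (88 XOR d0) XOR 74 = 58 XOR 74 = 2c

c2 42 e5 98 6a 9e 90 2c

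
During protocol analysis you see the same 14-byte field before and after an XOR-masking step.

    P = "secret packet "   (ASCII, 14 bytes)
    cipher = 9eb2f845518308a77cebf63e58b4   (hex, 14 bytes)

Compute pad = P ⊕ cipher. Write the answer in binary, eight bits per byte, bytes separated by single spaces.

11101101 11010111 10011011 00110111 00110100 11110111 00101000 11010111 00011101 10001000 10011101 01011011 00101100 10010100

Since cipher = P ⊕ pad, XORing both sides with P gives pad = P ⊕ cipher.
byte 0: 73 xor 9e = ed
byte 1: 65 xor b2 = d7
byte 2: 63 xor f8 = 9b
byte 3: 72 xor 45 = 37
byte 4: 65 xor 51 = 34
byte 5: 74 xor 83 = f7
byte 6: 20 xor 08 = 28
byte 7: 70 xor a7 = d7
byte 8: 61 xor 7c = 1d
byte 9: 63 xor eb = 88
byte 10: 6b xor f6 = 9d
byte 11: 65 xor 3e = 5b
byte 12: 74 xor 58 = 2c
byte 13: 20 xor b4 = 94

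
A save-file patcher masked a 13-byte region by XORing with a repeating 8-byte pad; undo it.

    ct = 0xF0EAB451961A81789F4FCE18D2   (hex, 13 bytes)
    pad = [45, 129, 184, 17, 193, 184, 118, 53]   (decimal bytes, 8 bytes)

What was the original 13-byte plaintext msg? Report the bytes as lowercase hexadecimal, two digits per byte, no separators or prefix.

dd6b0c4057a2f74db2ce760913

The 8-byte key repeats, so the effective keystream is 2d 81 b8 11 c1 b8 76 35 2d 81 b8 11 c1.
byte 0: 11110000 ⊕ 00101101 = 11011101
byte 1: 11101010 ⊕ 10000001 = 01101011
byte 2: 10110100 ⊕ 10111000 = 00001100
byte 3: 01010001 ⊕ 00010001 = 01000000
byte 4: 10010110 ⊕ 11000001 = 01010111
byte 5: 00011010 ⊕ 10111000 = 10100010
byte 6: 10000001 ⊕ 01110110 = 11110111
byte 7: 01111000 ⊕ 00110101 = 01001101
byte 8: 10011111 ⊕ 00101101 = 10110010
byte 9: 01001111 ⊕ 10000001 = 11001110
byte 10: 11001110 ⊕ 10111000 = 01110110
byte 11: 00011000 ⊕ 00010001 = 00001001
byte 12: 11010010 ⊕ 11000001 = 00010011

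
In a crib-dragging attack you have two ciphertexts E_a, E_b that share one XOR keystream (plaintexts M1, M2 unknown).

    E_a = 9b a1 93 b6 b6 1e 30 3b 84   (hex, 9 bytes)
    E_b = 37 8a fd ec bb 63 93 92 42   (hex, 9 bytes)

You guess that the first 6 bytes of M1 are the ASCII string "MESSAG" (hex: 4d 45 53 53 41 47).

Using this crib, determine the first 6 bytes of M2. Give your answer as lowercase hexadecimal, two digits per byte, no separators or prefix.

e16e3d094c3a

First, E_a ⊕ E_b = (M1 ⊕ K) ⊕ (M2 ⊕ K) = M1 ⊕ M2, so the key drops out. Then M2 = (M1 ⊕ M2) ⊕ M1 over the first 6 bytes.
byte 0: (9b ⊕ 37) ⊕ 4d = ac ⊕ 4d = e1
byte 1: (a1 ⊕ 8a) ⊕ 45 = 2b ⊕ 45 = 6e
byte 2: (93 ⊕ fd) ⊕ 53 = 6e ⊕ 53 = 3d
byte 3: (b6 ⊕ ec) ⊕ 53 = 5a ⊕ 53 = 09
byte 4: (b6 ⊕ bb) ⊕ 41 = 0d ⊕ 41 = 4c
byte 5: (1e ⊕ 63) ⊕ 47 = 7d ⊕ 47 = 3a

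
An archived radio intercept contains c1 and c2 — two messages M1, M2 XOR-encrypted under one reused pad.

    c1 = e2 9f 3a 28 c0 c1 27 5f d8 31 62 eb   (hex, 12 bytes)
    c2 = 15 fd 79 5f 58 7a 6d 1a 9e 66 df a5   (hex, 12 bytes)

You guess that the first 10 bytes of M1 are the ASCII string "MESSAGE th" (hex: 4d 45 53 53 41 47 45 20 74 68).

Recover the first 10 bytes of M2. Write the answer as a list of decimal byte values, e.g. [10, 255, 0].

First, c1 ⊕ c2 = (M1 ⊕ K) ⊕ (M2 ⊕ K) = M1 ⊕ M2, so the key drops out. Then M2 = (M1 ⊕ M2) ⊕ M1 over the first 10 bytes.
byte 0: (e2 XOR 15) XOR 4d = f7 XOR 4d = ba
byte 1: (9f XOR fd) XOR 45 = 62 XOR 45 = 27
byte 2: (3a XOR 79) XOR 53 = 43 XOR 53 = 10
byte 3: (28 XOR 5f) XOR 53 = 77 XOR 53 = 24
byte 4: (c0 XOR 58) XOR 41 = 98 XOR 41 = d9
byte 5: (c1 XOR 7a) XOR 47 = bb XOR 47 = fc
byte 6: (27 XOR 6d) XOR 45 = 4a XOR 45 = 0f
byte 7: (5f XOR 1a) XOR 20 = 45 XOR 20 = 65
byte 8: (d8 XOR 9e) XOR 74 = 46 XOR 74 = 32
byte 9: (31 XOR 66) XOR 68 = 57 XOR 68 = 3f

[186, 39, 16, 36, 217, 252, 15, 101, 50, 63]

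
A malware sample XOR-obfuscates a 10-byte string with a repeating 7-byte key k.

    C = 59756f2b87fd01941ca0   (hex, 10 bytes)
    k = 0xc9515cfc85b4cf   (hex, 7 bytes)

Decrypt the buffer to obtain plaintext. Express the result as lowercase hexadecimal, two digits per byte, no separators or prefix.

902433d70249ce5d4dfc

The 7-byte key repeats, so the effective keystream is c9 51 5c fc 85 b4 cf c9 51 5c.
byte 0: 01011001 ⊕ 11001001 = 10010000
byte 1: 01110101 ⊕ 01010001 = 00100100
byte 2: 01101111 ⊕ 01011100 = 00110011
byte 3: 00101011 ⊕ 11111100 = 11010111
byte 4: 10000111 ⊕ 10000101 = 00000010
byte 5: 11111101 ⊕ 10110100 = 01001001
byte 6: 00000001 ⊕ 11001111 = 11001110
byte 7: 10010100 ⊕ 11001001 = 01011101
byte 8: 00011100 ⊕ 01010001 = 01001101
byte 9: 10100000 ⊕ 01011100 = 11111100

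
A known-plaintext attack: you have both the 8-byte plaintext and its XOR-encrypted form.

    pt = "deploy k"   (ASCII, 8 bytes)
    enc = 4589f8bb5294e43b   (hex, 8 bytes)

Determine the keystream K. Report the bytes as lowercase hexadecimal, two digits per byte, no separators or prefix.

Since enc = pt ⊕ K, XORing both sides with pt gives K = pt ⊕ enc.
100 ^  69 =  33
101 ^ 137 = 236
112 ^ 248 = 136
108 ^ 187 = 215
111 ^  82 =  61
121 ^ 148 = 237
 32 ^ 228 = 196
107 ^  59 =  80

21ec88d73dedc450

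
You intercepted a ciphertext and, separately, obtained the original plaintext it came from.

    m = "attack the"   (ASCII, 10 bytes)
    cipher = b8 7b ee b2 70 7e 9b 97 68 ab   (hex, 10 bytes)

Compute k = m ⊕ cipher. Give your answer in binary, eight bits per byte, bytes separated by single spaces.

Since cipher = m ⊕ k, XORing both sides with m gives k = m ⊕ cipher.
 97 ⊕ 184 = 217
116 ⊕ 123 =  15
116 ⊕ 238 = 154
 97 ⊕ 178 = 211
 99 ⊕ 112 =  19
107 ⊕ 126 =  21
 32 ⊕ 155 = 187
116 ⊕ 151 = 227
104 ⊕ 104 =   0
101 ⊕ 171 = 206

11011001 00001111 10011010 11010011 00010011 00010101 10111011 11100011 00000000 11001110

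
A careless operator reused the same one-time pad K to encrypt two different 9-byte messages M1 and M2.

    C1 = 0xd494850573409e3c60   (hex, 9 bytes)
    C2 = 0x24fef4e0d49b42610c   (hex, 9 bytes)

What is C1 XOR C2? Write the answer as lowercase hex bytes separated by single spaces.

C1 ⊕ C2 = (M1 ⊕ K) ⊕ (M2 ⊕ K) = M1 ⊕ M2 — the shared key cancels under XOR.
byte 0: d4 ⊕ 24 = f0
byte 1: 94 ⊕ fe = 6a
byte 2: 85 ⊕ f4 = 71
byte 3: 05 ⊕ e0 = e5
byte 4: 73 ⊕ d4 = a7
byte 5: 40 ⊕ 9b = db
byte 6: 9e ⊕ 42 = dc
byte 7: 3c ⊕ 61 = 5d
byte 8: 60 ⊕ 0c = 6c

f0 6a 71 e5 a7 db dc 5d 6c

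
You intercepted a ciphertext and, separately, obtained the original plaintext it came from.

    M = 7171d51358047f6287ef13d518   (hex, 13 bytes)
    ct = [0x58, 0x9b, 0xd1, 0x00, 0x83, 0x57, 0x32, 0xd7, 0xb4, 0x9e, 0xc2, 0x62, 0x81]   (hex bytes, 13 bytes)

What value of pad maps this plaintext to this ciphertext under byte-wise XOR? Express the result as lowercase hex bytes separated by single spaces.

29 ea 04 13 db 53 4d b5 33 71 d1 b7 99

Since ct = M ⊕ pad, XORing both sides with M gives pad = M ⊕ ct.
01110001 ⊕ 01011000 = 00101001
01110001 ⊕ 10011011 = 11101010
11010101 ⊕ 11010001 = 00000100
00010011 ⊕ 00000000 = 00010011
01011000 ⊕ 10000011 = 11011011
00000100 ⊕ 01010111 = 01010011
01111111 ⊕ 00110010 = 01001101
01100010 ⊕ 11010111 = 10110101
10000111 ⊕ 10110100 = 00110011
11101111 ⊕ 10011110 = 01110001
00010011 ⊕ 11000010 = 11010001
11010101 ⊕ 01100010 = 10110111
00011000 ⊕ 10000001 = 10011001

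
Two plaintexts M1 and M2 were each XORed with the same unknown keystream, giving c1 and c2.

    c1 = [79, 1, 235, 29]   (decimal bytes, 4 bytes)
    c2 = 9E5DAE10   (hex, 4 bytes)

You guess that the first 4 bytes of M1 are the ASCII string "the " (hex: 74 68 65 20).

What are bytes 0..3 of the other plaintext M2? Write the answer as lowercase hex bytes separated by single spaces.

a5 34 20 2d

First, c1 ⊕ c2 = (M1 ⊕ K) ⊕ (M2 ⊕ K) = M1 ⊕ M2, so the key drops out. Then M2 = (M1 ⊕ M2) ⊕ M1 over the first 4 bytes.
byte 0: (4f XOR 9e) XOR 74 = d1 XOR 74 = a5
byte 1: (01 XOR 5d) XOR 68 = 5c XOR 68 = 34
byte 2: (eb XOR ae) XOR 65 = 45 XOR 65 = 20
byte 3: (1d XOR 10) XOR 20 = 0d XOR 20 = 2d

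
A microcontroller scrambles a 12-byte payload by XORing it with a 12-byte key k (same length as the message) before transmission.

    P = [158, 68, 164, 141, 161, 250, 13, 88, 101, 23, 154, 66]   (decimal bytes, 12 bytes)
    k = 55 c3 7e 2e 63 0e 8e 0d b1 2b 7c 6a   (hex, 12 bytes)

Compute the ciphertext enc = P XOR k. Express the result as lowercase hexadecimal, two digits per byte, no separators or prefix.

cb87daa3c2f48355d43ce628

XOR is its own inverse, so applying the key byte-wise gives the result directly.
10011110 XOR 01010101 = 11001011
01000100 XOR 11000011 = 10000111
10100100 XOR 01111110 = 11011010
10001101 XOR 00101110 = 10100011
10100001 XOR 01100011 = 11000010
11111010 XOR 00001110 = 11110100
00001101 XOR 10001110 = 10000011
01011000 XOR 00001101 = 01010101
01100101 XOR 10110001 = 11010100
00010111 XOR 00101011 = 00111100
10011010 XOR 01111100 = 11100110
01000010 XOR 01101010 = 00101000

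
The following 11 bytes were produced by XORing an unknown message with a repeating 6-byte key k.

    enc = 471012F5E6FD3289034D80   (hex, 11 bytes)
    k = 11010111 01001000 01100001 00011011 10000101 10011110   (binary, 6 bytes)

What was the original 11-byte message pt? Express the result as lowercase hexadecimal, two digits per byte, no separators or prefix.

The 6-byte key repeats, so the effective keystream is d7 48 61 1b 85 9e d7 48 61 1b 85.
byte 0: 47 XOR d7 = 90
byte 1: 10 XOR 48 = 58
byte 2: 12 XOR 61 = 73
byte 3: f5 XOR 1b = ee
byte 4: e6 XOR 85 = 63
byte 5: fd XOR 9e = 63
byte 6: 32 XOR d7 = e5
byte 7: 89 XOR 48 = c1
byte 8: 03 XOR 61 = 62
byte 9: 4d XOR 1b = 56
byte 10: 80 XOR 85 = 05

905873ee6363e5c1625605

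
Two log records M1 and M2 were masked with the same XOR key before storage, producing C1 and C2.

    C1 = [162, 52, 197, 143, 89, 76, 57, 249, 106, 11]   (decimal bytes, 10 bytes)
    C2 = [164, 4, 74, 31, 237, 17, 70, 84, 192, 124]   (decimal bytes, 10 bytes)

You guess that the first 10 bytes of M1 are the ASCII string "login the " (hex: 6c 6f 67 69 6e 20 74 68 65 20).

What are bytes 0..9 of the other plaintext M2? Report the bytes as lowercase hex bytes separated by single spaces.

6a 5f e8 f9 da 7d 0b c5 cf 57

First, C1 ⊕ C2 = (M1 ⊕ K) ⊕ (M2 ⊕ K) = M1 ⊕ M2, so the key drops out. Then M2 = (M1 ⊕ M2) ⊕ M1 over the first 10 bytes.
byte 0: (a2 ⊕ a4) ⊕ 6c = 06 ⊕ 6c = 6a
byte 1: (34 ⊕ 04) ⊕ 6f = 30 ⊕ 6f = 5f
byte 2: (c5 ⊕ 4a) ⊕ 67 = 8f ⊕ 67 = e8
byte 3: (8f ⊕ 1f) ⊕ 69 = 90 ⊕ 69 = f9
byte 4: (59 ⊕ ed) ⊕ 6e = b4 ⊕ 6e = da
byte 5: (4c ⊕ 11) ⊕ 20 = 5d ⊕ 20 = 7d
byte 6: (39 ⊕ 46) ⊕ 74 = 7f ⊕ 74 = 0b
byte 7: (f9 ⊕ 54) ⊕ 68 = ad ⊕ 68 = c5
byte 8: (6a ⊕ c0) ⊕ 65 = aa ⊕ 65 = cf
byte 9: (0b ⊕ 7c) ⊕ 20 = 77 ⊕ 20 = 57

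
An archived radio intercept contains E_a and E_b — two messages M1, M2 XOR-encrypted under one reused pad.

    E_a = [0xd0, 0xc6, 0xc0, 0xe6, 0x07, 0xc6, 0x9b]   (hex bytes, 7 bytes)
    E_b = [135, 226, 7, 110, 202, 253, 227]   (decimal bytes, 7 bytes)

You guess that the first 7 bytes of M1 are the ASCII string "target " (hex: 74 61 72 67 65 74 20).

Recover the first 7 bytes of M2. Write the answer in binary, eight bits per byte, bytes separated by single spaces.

First, E_a ⊕ E_b = (M1 ⊕ K) ⊕ (M2 ⊕ K) = M1 ⊕ M2, so the key drops out. Then M2 = (M1 ⊕ M2) ⊕ M1 over the first 7 bytes.
byte 0: (d0 XOR 87) XOR 74 = 57 XOR 74 = 23
byte 1: (c6 XOR e2) XOR 61 = 24 XOR 61 = 45
byte 2: (c0 XOR 07) XOR 72 = c7 XOR 72 = b5
byte 3: (e6 XOR 6e) XOR 67 = 88 XOR 67 = ef
byte 4: (07 XOR ca) XOR 65 = cd XOR 65 = a8
byte 5: (c6 XOR fd) XOR 74 = 3b XOR 74 = 4f
byte 6: (9b XOR e3) XOR 20 = 78 XOR 20 = 58

00100011 01000101 10110101 11101111 10101000 01001111 01011000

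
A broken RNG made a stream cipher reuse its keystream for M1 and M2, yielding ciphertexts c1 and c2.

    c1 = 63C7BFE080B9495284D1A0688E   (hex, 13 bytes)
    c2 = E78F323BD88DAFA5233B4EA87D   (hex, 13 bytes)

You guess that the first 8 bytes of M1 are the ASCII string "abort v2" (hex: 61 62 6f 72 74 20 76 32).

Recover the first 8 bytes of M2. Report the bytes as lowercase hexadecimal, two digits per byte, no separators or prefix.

First, c1 ⊕ c2 = (M1 ⊕ K) ⊕ (M2 ⊕ K) = M1 ⊕ M2, so the key drops out. Then M2 = (M1 ⊕ M2) ⊕ M1 over the first 8 bytes.
byte 0: (63 ⊕ e7) ⊕ 61 = 84 ⊕ 61 = e5
byte 1: (c7 ⊕ 8f) ⊕ 62 = 48 ⊕ 62 = 2a
byte 2: (bf ⊕ 32) ⊕ 6f = 8d ⊕ 6f = e2
byte 3: (e0 ⊕ 3b) ⊕ 72 = db ⊕ 72 = a9
byte 4: (80 ⊕ d8) ⊕ 74 = 58 ⊕ 74 = 2c
byte 5: (b9 ⊕ 8d) ⊕ 20 = 34 ⊕ 20 = 14
byte 6: (49 ⊕ af) ⊕ 76 = e6 ⊕ 76 = 90
byte 7: (52 ⊕ a5) ⊕ 32 = f7 ⊕ 32 = c5

e52ae2a92c1490c5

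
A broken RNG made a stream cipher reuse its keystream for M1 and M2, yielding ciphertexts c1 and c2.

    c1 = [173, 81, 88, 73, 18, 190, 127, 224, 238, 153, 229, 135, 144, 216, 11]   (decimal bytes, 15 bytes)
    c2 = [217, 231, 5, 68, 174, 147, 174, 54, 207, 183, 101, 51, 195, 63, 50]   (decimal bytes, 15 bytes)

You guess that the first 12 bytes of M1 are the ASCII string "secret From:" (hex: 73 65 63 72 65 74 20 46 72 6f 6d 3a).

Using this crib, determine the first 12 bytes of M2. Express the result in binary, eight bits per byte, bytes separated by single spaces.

First, c1 ⊕ c2 = (M1 ⊕ K) ⊕ (M2 ⊕ K) = M1 ⊕ M2, so the key drops out. Then M2 = (M1 ⊕ M2) ⊕ M1 over the first 12 bytes.
byte 0: (ad xor d9) xor 73 = 74 xor 73 = 07
byte 1: (51 xor e7) xor 65 = b6 xor 65 = d3
byte 2: (58 xor 05) xor 63 = 5d xor 63 = 3e
byte 3: (49 xor 44) xor 72 = 0d xor 72 = 7f
byte 4: (12 xor ae) xor 65 = bc xor 65 = d9
byte 5: (be xor 93) xor 74 = 2d xor 74 = 59
byte 6: (7f xor ae) xor 20 = d1 xor 20 = f1
byte 7: (e0 xor 36) xor 46 = d6 xor 46 = 90
byte 8: (ee xor cf) xor 72 = 21 xor 72 = 53
byte 9: (99 xor b7) xor 6f = 2e xor 6f = 41
byte 10: (e5 xor 65) xor 6d = 80 xor 6d = ed
byte 11: (87 xor 33) xor 3a = b4 xor 3a = 8e

00000111 11010011 00111110 01111111 11011001 01011001 11110001 10010000 01010011 01000001 11101101 10001110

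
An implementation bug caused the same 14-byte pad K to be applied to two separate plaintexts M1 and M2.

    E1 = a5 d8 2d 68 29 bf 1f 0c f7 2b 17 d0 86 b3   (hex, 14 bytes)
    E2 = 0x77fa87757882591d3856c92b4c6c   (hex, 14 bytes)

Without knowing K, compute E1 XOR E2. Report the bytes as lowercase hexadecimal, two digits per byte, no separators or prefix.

d222aa1d513d4611cf7ddefbcadf

E1 ⊕ E2 = (M1 ⊕ K) ⊕ (M2 ⊕ K) = M1 ⊕ M2 — the shared key cancels under XOR.
a5 xor 77 = d2
d8 xor fa = 22
2d xor 87 = aa
68 xor 75 = 1d
29 xor 78 = 51
bf xor 82 = 3d
1f xor 59 = 46
0c xor 1d = 11
f7 xor 38 = cf
2b xor 56 = 7d
17 xor c9 = de
d0 xor 2b = fb
86 xor 4c = ca
b3 xor 6c = df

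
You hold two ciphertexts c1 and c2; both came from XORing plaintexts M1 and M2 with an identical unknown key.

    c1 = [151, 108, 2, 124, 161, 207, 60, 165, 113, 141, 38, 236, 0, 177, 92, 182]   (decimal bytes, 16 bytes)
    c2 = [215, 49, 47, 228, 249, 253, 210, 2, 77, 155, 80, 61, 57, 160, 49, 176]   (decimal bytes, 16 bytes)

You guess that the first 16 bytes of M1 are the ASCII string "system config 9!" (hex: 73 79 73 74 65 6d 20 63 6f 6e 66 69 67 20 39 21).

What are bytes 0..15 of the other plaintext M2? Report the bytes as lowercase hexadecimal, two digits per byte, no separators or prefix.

33245eec3d5fcec4537810b85e315427

First, c1 ⊕ c2 = (M1 ⊕ K) ⊕ (M2 ⊕ K) = M1 ⊕ M2, so the key drops out. Then M2 = (M1 ⊕ M2) ⊕ M1 over the first 16 bytes.
byte 0: (97 ^ d7) ^ 73 = 40 ^ 73 = 33
byte 1: (6c ^ 31) ^ 79 = 5d ^ 79 = 24
byte 2: (02 ^ 2f) ^ 73 = 2d ^ 73 = 5e
byte 3: (7c ^ e4) ^ 74 = 98 ^ 74 = ec
byte 4: (a1 ^ f9) ^ 65 = 58 ^ 65 = 3d
byte 5: (cf ^ fd) ^ 6d = 32 ^ 6d = 5f
byte 6: (3c ^ d2) ^ 20 = ee ^ 20 = ce
byte 7: (a5 ^ 02) ^ 63 = a7 ^ 63 = c4
byte 8: (71 ^ 4d) ^ 6f = 3c ^ 6f = 53
byte 9: (8d ^ 9b) ^ 6e = 16 ^ 6e = 78
byte 10: (26 ^ 50) ^ 66 = 76 ^ 66 = 10
byte 11: (ec ^ 3d) ^ 69 = d1 ^ 69 = b8
byte 12: (00 ^ 39) ^ 67 = 39 ^ 67 = 5e
byte 13: (b1 ^ a0) ^ 20 = 11 ^ 20 = 31
byte 14: (5c ^ 31) ^ 39 = 6d ^ 39 = 54
byte 15: (b6 ^ b0) ^ 21 = 06 ^ 21 = 27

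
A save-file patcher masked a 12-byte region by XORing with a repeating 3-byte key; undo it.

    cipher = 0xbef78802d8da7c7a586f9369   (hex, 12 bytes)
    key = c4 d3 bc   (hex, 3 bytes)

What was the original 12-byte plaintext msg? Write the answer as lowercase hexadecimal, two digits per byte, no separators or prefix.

The 3-byte key repeats, so the effective keystream is c4 d3 bc c4 d3 bc c4 d3 bc c4 d3 bc.
byte 0: be XOR c4 = 7a
byte 1: f7 XOR d3 = 24
byte 2: 88 XOR bc = 34
byte 3: 02 XOR c4 = c6
byte 4: d8 XOR d3 = 0b
byte 5: da XOR bc = 66
byte 6: 7c XOR c4 = b8
byte 7: 7a XOR d3 = a9
byte 8: 58 XOR bc = e4
byte 9: 6f XOR c4 = ab
byte 10: 93 XOR d3 = 40
byte 11: 69 XOR bc = d5

7a2434c60b66b8a9e4ab40d5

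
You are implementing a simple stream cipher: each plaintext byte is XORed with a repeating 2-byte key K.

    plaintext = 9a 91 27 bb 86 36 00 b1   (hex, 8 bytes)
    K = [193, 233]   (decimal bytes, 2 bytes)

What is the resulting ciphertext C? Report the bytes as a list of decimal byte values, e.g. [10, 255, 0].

The 2-byte key repeats, so the effective keystream is c1 e9 c1 e9 c1 e9 c1 e9.
byte 0: 10011010 XOR 11000001 = 01011011
byte 1: 10010001 XOR 11101001 = 01111000
byte 2: 00100111 XOR 11000001 = 11100110
byte 3: 10111011 XOR 11101001 = 01010010
byte 4: 10000110 XOR 11000001 = 01000111
byte 5: 00110110 XOR 11101001 = 11011111
byte 6: 00000000 XOR 11000001 = 11000001
byte 7: 10110001 XOR 11101001 = 01011000

[91, 120, 230, 82, 71, 223, 193, 88]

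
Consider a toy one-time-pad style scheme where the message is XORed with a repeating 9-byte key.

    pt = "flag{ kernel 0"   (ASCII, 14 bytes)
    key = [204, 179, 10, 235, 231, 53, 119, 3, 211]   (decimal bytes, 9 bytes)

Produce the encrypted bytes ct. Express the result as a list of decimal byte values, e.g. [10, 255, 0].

[170, 223, 107, 140, 156, 21, 28, 102, 161, 162, 214, 102, 203, 215]

The 9-byte key repeats, so the effective keystream is cc b3 0a eb e7 35 77 03 d3 cc b3 0a eb e7.
byte 0: 01100110 ^ 11001100 = 10101010
byte 1: 01101100 ^ 10110011 = 11011111
byte 2: 01100001 ^ 00001010 = 01101011
byte 3: 01100111 ^ 11101011 = 10001100
byte 4: 01111011 ^ 11100111 = 10011100
byte 5: 00100000 ^ 00110101 = 00010101
byte 6: 01101011 ^ 01110111 = 00011100
byte 7: 01100101 ^ 00000011 = 01100110
byte 8: 01110010 ^ 11010011 = 10100001
byte 9: 01101110 ^ 11001100 = 10100010
byte 10: 01100101 ^ 10110011 = 11010110
byte 11: 01101100 ^ 00001010 = 01100110
byte 12: 00100000 ^ 11101011 = 11001011
byte 13: 00110000 ^ 11100111 = 11010111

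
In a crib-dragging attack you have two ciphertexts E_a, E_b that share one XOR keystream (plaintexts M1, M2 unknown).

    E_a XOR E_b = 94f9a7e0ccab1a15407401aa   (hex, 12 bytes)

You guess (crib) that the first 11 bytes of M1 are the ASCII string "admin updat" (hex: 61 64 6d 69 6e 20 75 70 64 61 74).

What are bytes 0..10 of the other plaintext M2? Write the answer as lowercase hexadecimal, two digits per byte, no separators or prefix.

f59dca89a28b6f65241575

Since E_a ⊕ E_b = M1 ⊕ M2, XORing with the guessed M1 bytes yields the corresponding M2 bytes: M2 = (E_a ⊕ E_b) ⊕ M1.
byte 0: 10010100 ^ 01100001 = 11110101
byte 1: 11111001 ^ 01100100 = 10011101
byte 2: 10100111 ^ 01101101 = 11001010
byte 3: 11100000 ^ 01101001 = 10001001
byte 4: 11001100 ^ 01101110 = 10100010
byte 5: 10101011 ^ 00100000 = 10001011
byte 6: 00011010 ^ 01110101 = 01101111
byte 7: 00010101 ^ 01110000 = 01100101
byte 8: 01000000 ^ 01100100 = 00100100
byte 9: 01110100 ^ 01100001 = 00010101
byte 10: 00000001 ^ 01110100 = 01110101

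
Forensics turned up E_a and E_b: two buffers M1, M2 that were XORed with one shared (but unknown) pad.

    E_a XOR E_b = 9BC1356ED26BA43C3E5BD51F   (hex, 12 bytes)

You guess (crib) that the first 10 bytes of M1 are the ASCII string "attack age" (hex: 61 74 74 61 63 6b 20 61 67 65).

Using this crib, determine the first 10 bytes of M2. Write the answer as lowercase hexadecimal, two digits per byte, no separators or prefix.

Since E_a ⊕ E_b = M1 ⊕ M2, XORing with the guessed M1 bytes yields the corresponding M2 bytes: M2 = (E_a ⊕ E_b) ⊕ M1.
byte 0: 9b XOR 61 = fa
byte 1: c1 XOR 74 = b5
byte 2: 35 XOR 74 = 41
byte 3: 6e XOR 61 = 0f
byte 4: d2 XOR 63 = b1
byte 5: 6b XOR 6b = 00
byte 6: a4 XOR 20 = 84
byte 7: 3c XOR 61 = 5d
byte 8: 3e XOR 67 = 59
byte 9: 5b XOR 65 = 3e

fab5410fb100845d593e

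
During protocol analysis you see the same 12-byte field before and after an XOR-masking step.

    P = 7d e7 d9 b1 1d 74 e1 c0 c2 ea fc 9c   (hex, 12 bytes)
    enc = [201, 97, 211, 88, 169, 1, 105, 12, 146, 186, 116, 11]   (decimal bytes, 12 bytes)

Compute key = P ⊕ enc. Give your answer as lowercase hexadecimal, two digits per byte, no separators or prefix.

Since enc = P ⊕ key, XORing both sides with P gives key = P ⊕ enc.
7d ^ c9 = b4
e7 ^ 61 = 86
d9 ^ d3 = 0a
b1 ^ 58 = e9
1d ^ a9 = b4
74 ^ 01 = 75
e1 ^ 69 = 88
c0 ^ 0c = cc
c2 ^ 92 = 50
ea ^ ba = 50
fc ^ 74 = 88
9c ^ 0b = 97

b4860ae9b47588cc50508897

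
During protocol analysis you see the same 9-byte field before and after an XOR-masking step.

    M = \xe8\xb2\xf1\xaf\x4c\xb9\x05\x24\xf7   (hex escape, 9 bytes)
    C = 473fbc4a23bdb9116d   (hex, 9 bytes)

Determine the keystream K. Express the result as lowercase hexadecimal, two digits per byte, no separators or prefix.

Since C = M ⊕ K, XORing both sides with M gives K = M ⊕ C.
e8 xor 47 = af
b2 xor 3f = 8d
f1 xor bc = 4d
af xor 4a = e5
4c xor 23 = 6f
b9 xor bd = 04
05 xor b9 = bc
24 xor 11 = 35
f7 xor 6d = 9a

af8d4de56f04bc359a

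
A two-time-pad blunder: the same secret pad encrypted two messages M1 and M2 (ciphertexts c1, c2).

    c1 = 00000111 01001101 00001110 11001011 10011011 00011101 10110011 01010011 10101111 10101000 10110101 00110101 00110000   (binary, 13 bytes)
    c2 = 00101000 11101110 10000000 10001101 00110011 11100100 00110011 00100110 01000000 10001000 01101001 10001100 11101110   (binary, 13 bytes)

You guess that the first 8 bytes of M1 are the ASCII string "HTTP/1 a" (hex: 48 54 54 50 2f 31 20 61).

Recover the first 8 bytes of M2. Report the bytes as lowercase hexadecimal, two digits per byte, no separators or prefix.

First, c1 ⊕ c2 = (M1 ⊕ K) ⊕ (M2 ⊕ K) = M1 ⊕ M2, so the key drops out. Then M2 = (M1 ⊕ M2) ⊕ M1 over the first 8 bytes.
byte 0: (07 XOR 28) XOR 48 = 2f XOR 48 = 67
byte 1: (4d XOR ee) XOR 54 = a3 XOR 54 = f7
byte 2: (0e XOR 80) XOR 54 = 8e XOR 54 = da
byte 3: (cb XOR 8d) XOR 50 = 46 XOR 50 = 16
byte 4: (9b XOR 33) XOR 2f = a8 XOR 2f = 87
byte 5: (1d XOR e4) XOR 31 = f9 XOR 31 = c8
byte 6: (b3 XOR 33) XOR 20 = 80 XOR 20 = a0
byte 7: (53 XOR 26) XOR 61 = 75 XOR 61 = 14

67f7da1687c8a014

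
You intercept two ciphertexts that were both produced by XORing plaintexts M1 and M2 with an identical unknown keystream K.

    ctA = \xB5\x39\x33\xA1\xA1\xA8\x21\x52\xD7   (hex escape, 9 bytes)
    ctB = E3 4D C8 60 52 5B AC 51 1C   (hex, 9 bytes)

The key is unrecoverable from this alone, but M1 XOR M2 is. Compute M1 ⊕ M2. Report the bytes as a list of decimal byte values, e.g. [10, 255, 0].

ctA ⊕ ctB = (M1 ⊕ K) ⊕ (M2 ⊕ K) = M1 ⊕ M2 — the shared key cancels under XOR.
b5 XOR e3 = 56
39 XOR 4d = 74
33 XOR c8 = fb
a1 XOR 60 = c1
a1 XOR 52 = f3
a8 XOR 5b = f3
21 XOR ac = 8d
52 XOR 51 = 03
d7 XOR 1c = cb

[86, 116, 251, 193, 243, 243, 141, 3, 203]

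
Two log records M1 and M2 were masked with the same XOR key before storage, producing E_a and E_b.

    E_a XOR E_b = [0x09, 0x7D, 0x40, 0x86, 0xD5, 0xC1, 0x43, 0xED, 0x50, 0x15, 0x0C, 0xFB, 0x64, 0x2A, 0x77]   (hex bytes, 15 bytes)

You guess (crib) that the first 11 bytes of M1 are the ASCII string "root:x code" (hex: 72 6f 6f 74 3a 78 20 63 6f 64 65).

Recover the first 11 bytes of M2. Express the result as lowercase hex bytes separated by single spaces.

Since E_a ⊕ E_b = M1 ⊕ M2, XORing with the guessed M1 bytes yields the corresponding M2 bytes: M2 = (E_a ⊕ E_b) ⊕ M1.
09 ^ 72 = 7b
7d ^ 6f = 12
40 ^ 6f = 2f
86 ^ 74 = f2
d5 ^ 3a = ef
c1 ^ 78 = b9
43 ^ 20 = 63
ed ^ 63 = 8e
50 ^ 6f = 3f
15 ^ 64 = 71
0c ^ 65 = 69

7b 12 2f f2 ef b9 63 8e 3f 71 69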